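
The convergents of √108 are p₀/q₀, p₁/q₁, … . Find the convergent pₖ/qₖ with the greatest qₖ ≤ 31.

291/28

√108 = [10; 2, 1, 1, 4, 1, 1, 2, 20, …] (period length 8).
Convergents:
  p_0/q_0 = 10/1
  p_1/q_1 = 21/2
  p_2/q_2 = 31/3
  p_3/q_3 = 52/5
  p_4/q_4 = 239/23
  p_5/q_5 = 291/28
  p_6/q_6 = 530/51
q_5 = 28 ≤ 31 < 51 = q_6, so the answer is 291/28.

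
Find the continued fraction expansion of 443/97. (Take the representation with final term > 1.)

[4; 1, 1, 3, 4, 3]

443 = 4*97 + 55
97 = 1*55 + 42
55 = 1*42 + 13
42 = 3*13 + 3
13 = 4*3 + 1
3 = 3*1 + 0  (stop)
So 443/97 = [4; 1, 1, 3, 4, 3].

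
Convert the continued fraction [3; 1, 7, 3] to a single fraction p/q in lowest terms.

97/25

Fold from the inside: start with 3/1.
  7 + 1/3 = 22/3
  1 + 3/22 = 25/22
  3 + 22/25 = 97/25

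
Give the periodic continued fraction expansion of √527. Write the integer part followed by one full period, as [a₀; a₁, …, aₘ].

a₀ = ⌊√527⌋ = 22.
With m₀=0, d₀=1 and mₖ₊₁ = dₖaₖ − mₖ, dₖ₊₁ = (n − mₖ₊₁²)/dₖ, aₖ₊₁ = ⌊(a₀+mₖ₊₁)/dₖ₊₁⌋:
  k=1: m=22, d=43, a=1
  k=2: m=21, d=2, a=21
  k=3: m=21, d=43, a=1
  k=4: m=22, d=1, a=44
d=1 and a=2a₀=44 at k=4, so the next step gives (m, d) = (22, 43) again — its k=1 value — and the period has length 4.

[22; 1, 21, 1, 44]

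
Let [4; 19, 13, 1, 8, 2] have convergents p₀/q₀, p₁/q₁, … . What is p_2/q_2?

Using pₖ = aₖpₖ₋₁ + pₖ₋₂, qₖ = aₖqₖ₋₁ + qₖ₋₂ (with p₋₁=1, p₋₂=0, q₋₁=0, q₋₂=1):
  k=0: a=4, p=4, q=1
  k=1: a=19, p=77, q=19
  k=2: a=13, p=1005, q=248

1005/248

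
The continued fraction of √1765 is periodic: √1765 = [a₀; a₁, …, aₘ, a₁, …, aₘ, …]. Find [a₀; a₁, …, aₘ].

a₀ = ⌊√1765⌋ = 42.
With m₀=0, d₀=1 and mₖ₊₁ = dₖaₖ − mₖ, dₖ₊₁ = (n − mₖ₊₁²)/dₖ, aₖ₊₁ = ⌊(a₀+mₖ₊₁)/dₖ₊₁⌋:
  k=1: m=42, d=1, a=84
d=1 and a=2a₀=84 at k=1, so the next step gives (m, d) = (42, 1) again — its k=1 value — and the period has length 1.

[42; 84]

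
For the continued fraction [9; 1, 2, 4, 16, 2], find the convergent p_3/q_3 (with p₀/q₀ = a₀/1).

126/13

Using pₖ = aₖpₖ₋₁ + pₖ₋₂, qₖ = aₖqₖ₋₁ + qₖ₋₂ (with p₋₁=1, p₋₂=0, q₋₁=0, q₋₂=1):
  k=0: a=9, p=9, q=1
  k=1: a=1, p=10, q=1
  k=2: a=2, p=29, q=3
  k=3: a=4, p=126, q=13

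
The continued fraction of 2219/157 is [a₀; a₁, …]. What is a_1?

2219 = 14·157 + 21   →  a_0 = 14
157 = 7·21 + 10   →  a_1 = 7

7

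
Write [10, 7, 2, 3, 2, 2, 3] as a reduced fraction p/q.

10023/989

Fold from the inside: start with 3/1.
  2 + 1/3 = 7/3
  2 + 3/7 = 17/7
  3 + 7/17 = 58/17
  2 + 17/58 = 133/58
  7 + 58/133 = 989/133
  10 + 133/989 = 10023/989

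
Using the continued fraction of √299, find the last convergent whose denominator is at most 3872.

√299 = [17; 3, 2, 3, 34, …] (period length 4).
Convergents:
  p_0/q_0 = 17/1
  p_1/q_1 = 52/3
  p_2/q_2 = 121/7
  p_3/q_3 = 415/24
  p_4/q_4 = 14231/823
  p_5/q_5 = 43108/2493
  p_6/q_6 = 100447/5809
q_5 = 2493 ≤ 3872 < 5809 = q_6, so the answer is 43108/2493.

43108/2493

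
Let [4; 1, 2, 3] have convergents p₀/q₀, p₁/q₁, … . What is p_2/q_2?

14/3

Using pₖ = aₖpₖ₋₁ + pₖ₋₂, qₖ = aₖqₖ₋₁ + qₖ₋₂ (with p₋₁=1, p₋₂=0, q₋₁=0, q₋₂=1):
  k=0: a=4, p=4, q=1
  k=1: a=1, p=5, q=1
  k=2: a=2, p=14, q=3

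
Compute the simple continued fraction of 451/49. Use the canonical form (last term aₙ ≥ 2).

[9; 4, 1, 9]

451 = 9·49 + 10
49 = 4·10 + 9
10 = 1·9 + 1
9 = 9·1 + 0  (stop)
So 451/49 = [9; 4, 1, 9].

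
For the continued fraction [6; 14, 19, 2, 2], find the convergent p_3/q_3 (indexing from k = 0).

Using pₖ = aₖpₖ₋₁ + pₖ₋₂, qₖ = aₖqₖ₋₁ + qₖ₋₂ (with p₋₁=1, p₋₂=0, q₋₁=0, q₋₂=1):
  k=0: a=6, p=6, q=1
  k=1: a=14, p=85, q=14
  k=2: a=19, p=1621, q=267
  k=3: a=2, p=3327, q=548

3327/548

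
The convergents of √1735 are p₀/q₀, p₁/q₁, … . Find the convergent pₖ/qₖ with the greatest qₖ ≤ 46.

1083/26

√1735 = [41; 1, 1, 1, 7, 1, 1, 1, 82, …] (period length 8).
Convergents:
  p_0/q_0 = 41/1
  p_1/q_1 = 42/1
  p_2/q_2 = 83/2
  p_3/q_3 = 125/3
  p_4/q_4 = 958/23
  p_5/q_5 = 1083/26
  p_6/q_6 = 2041/49
q_5 = 26 ≤ 46 < 49 = q_6, so the answer is 1083/26.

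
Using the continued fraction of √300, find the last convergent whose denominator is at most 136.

1351/78

√300 = [17; 3, 8, 3, 34, …] (period length 4).
Convergents:
  p_0/q_0 = 17/1
  p_1/q_1 = 52/3
  p_2/q_2 = 433/25
  p_3/q_3 = 1351/78
  p_4/q_4 = 46367/2677
q_3 = 78 ≤ 136 < 2677 = q_4, so the answer is 1351/78.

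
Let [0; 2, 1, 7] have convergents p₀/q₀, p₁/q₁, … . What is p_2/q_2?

Using pₖ = aₖpₖ₋₁ + pₖ₋₂, qₖ = aₖqₖ₋₁ + qₖ₋₂ (with p₋₁=1, p₋₂=0, q₋₁=0, q₋₂=1):
  k=0: a=0, p=0, q=1
  k=1: a=2, p=1, q=2
  k=2: a=1, p=1, q=3

1/3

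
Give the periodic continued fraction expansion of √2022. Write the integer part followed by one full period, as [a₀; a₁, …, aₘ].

[44; 1, 28, 1, 88]

a₀ = ⌊√2022⌋ = 44.
With m₀=0, d₀=1 and mₖ₊₁ = dₖaₖ − mₖ, dₖ₊₁ = (n − mₖ₊₁²)/dₖ, aₖ₊₁ = ⌊(a₀+mₖ₊₁)/dₖ₊₁⌋:
  k=1: m=44, d=86, a=1
  k=2: m=42, d=3, a=28
  k=3: m=42, d=86, a=1
  k=4: m=44, d=1, a=88
d=1 and a=2a₀=88 at k=4, so the next step gives (m, d) = (44, 86) again — its k=1 value — and the period has length 4.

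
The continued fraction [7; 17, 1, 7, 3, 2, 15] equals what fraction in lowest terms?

112909/16002

Fold from the inside: start with 15/1.
  2 + 1/15 = 31/15
  3 + 15/31 = 108/31
  7 + 31/108 = 787/108
  1 + 108/787 = 895/787
  17 + 787/895 = 16002/895
  7 + 895/16002 = 112909/16002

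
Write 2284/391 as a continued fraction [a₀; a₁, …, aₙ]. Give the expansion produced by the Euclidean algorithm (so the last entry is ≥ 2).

[5; 1, 5, 3, 3, 1, 4]

2284 = 5*391 + 329
391 = 1*329 + 62
329 = 5*62 + 19
62 = 3*19 + 5
19 = 3*5 + 4
5 = 1*4 + 1
4 = 4*1 + 0  (stop)
So 2284/391 = [5; 1, 5, 3, 3, 1, 4].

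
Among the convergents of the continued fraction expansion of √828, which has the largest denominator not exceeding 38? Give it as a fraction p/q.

892/31

√828 = [28; 1, 3, 2, 3, 1, 56, …] (period length 6).
Convergents:
  p_0/q_0 = 28/1
  p_1/q_1 = 29/1
  p_2/q_2 = 115/4
  p_3/q_3 = 259/9
  p_4/q_4 = 892/31
  p_5/q_5 = 1151/40
q_4 = 31 ≤ 38 < 40 = q_5, so the answer is 892/31.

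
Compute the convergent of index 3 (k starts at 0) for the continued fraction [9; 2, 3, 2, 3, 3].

151/16

Using pₖ = aₖpₖ₋₁ + pₖ₋₂, qₖ = aₖqₖ₋₁ + qₖ₋₂ (with p₋₁=1, p₋₂=0, q₋₁=0, q₋₂=1):
  k=0: a=9, p=9, q=1
  k=1: a=2, p=19, q=2
  k=2: a=3, p=66, q=7
  k=3: a=2, p=151, q=16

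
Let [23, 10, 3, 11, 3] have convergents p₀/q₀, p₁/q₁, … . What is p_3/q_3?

Using pₖ = aₖpₖ₋₁ + pₖ₋₂, qₖ = aₖqₖ₋₁ + qₖ₋₂ (with p₋₁=1, p₋₂=0, q₋₁=0, q₋₂=1):
  k=0: a=23, p=23, q=1
  k=1: a=10, p=231, q=10
  k=2: a=3, p=716, q=31
  k=3: a=11, p=8107, q=351

8107/351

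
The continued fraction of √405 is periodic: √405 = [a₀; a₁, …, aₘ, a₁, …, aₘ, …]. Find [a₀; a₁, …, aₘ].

[20; 8, 40]

a₀ = ⌊√405⌋ = 20.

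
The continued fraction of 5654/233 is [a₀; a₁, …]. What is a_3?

3

5654 = 24·233 + 62   →  a_0 = 24
233 = 3·62 + 47   →  a_1 = 3
62 = 1·47 + 15   →  a_2 = 1
47 = 3·15 + 2   →  a_3 = 3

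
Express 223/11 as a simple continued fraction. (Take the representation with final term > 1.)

[20; 3, 1, 2]

223 = 20×11 + 3
11 = 3×3 + 2
3 = 1×2 + 1
2 = 2×1 + 0  (stop)
So 223/11 = [20; 3, 1, 2].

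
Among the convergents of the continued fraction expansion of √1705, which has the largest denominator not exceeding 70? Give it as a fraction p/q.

991/24

√1705 = [41; 3, 2, 3, 82, …] (period length 4).
Convergents:
  p_0/q_0 = 41/1
  p_1/q_1 = 124/3
  p_2/q_2 = 289/7
  p_3/q_3 = 991/24
  p_4/q_4 = 81551/1975
q_3 = 24 ≤ 70 < 1975 = q_4, so the answer is 991/24.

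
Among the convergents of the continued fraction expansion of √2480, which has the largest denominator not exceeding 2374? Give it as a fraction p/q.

√2480 = [49; 1, 3, 1, 98, …] (period length 4).
Convergents:
  p_0/q_0 = 49/1
  p_1/q_1 = 50/1
  p_2/q_2 = 199/4
  p_3/q_3 = 249/5
  p_4/q_4 = 24601/494
  p_5/q_5 = 24850/499
  p_6/q_6 = 99151/1991
  p_7/q_7 = 124001/2490
q_6 = 1991 ≤ 2374 < 2490 = q_7, so the answer is 99151/1991.

99151/1991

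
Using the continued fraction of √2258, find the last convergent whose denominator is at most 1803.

√2258 = [47; 1, 1, 13, 13, 1, 1, 94, …] (period length 7).
Convergents:
  p_0/q_0 = 47/1
  p_1/q_1 = 48/1
  p_2/q_2 = 95/2
  p_3/q_3 = 1283/27
  p_4/q_4 = 16774/353
  p_5/q_5 = 18057/380
  p_6/q_6 = 34831/733
  p_7/q_7 = 3292171/69282
q_6 = 733 ≤ 1803 < 69282 = q_7, so the answer is 34831/733.

34831/733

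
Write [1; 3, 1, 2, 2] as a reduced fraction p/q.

33/26

Using pₖ = aₖpₖ₋₁ + pₖ₋₂ and qₖ = aₖqₖ₋₁ + qₖ₋₂:
  k=0: a=1, p=1, q=1
  k=1: a=3, p=4, q=3
  k=2: a=1, p=5, q=4
  k=3: a=2, p=14, q=11
  k=4: a=2, p=33, q=26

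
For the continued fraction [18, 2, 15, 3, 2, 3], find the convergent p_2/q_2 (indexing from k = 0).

Using pₖ = aₖpₖ₋₁ + pₖ₋₂, qₖ = aₖqₖ₋₁ + qₖ₋₂ (with p₋₁=1, p₋₂=0, q₋₁=0, q₋₂=1):
  k=0: a=18, p=18, q=1
  k=1: a=2, p=37, q=2
  k=2: a=15, p=573, q=31

573/31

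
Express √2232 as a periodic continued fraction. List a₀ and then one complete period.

[47; 4, 10, 4, 94]

a₀ = ⌊√2232⌋ = 47.
With m₀=0, d₀=1 and mₖ₊₁ = dₖaₖ − mₖ, dₖ₊₁ = (n − mₖ₊₁²)/dₖ, aₖ₊₁ = ⌊(a₀+mₖ₊₁)/dₖ₊₁⌋:
  k=1: m=47, d=23, a=4
  k=2: m=45, d=9, a=10
  k=3: m=45, d=23, a=4
  k=4: m=47, d=1, a=94
d=1 and a=2a₀=94 at k=4, so the next step gives (m, d) = (47, 23) again — its k=1 value — and the period has length 4.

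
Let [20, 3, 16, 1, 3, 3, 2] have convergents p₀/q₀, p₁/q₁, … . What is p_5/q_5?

13558/667

Using pₖ = aₖpₖ₋₁ + pₖ₋₂, qₖ = aₖqₖ₋₁ + qₖ₋₂ (with p₋₁=1, p₋₂=0, q₋₁=0, q₋₂=1):
  k=0: a=20, p=20, q=1
  k=1: a=3, p=61, q=3
  k=2: a=16, p=996, q=49
  k=3: a=1, p=1057, q=52
  k=4: a=3, p=4167, q=205
  k=5: a=3, p=13558, q=667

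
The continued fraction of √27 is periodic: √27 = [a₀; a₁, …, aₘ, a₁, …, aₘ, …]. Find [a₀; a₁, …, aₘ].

a₀ = ⌊√27⌋ = 5.
With m₀=0, d₀=1 and mₖ₊₁ = dₖaₖ − mₖ, dₖ₊₁ = (n − mₖ₊₁²)/dₖ, aₖ₊₁ = ⌊(a₀+mₖ₊₁)/dₖ₊₁⌋:
  k=1: m=5, d=2, a=5
  k=2: m=5, d=1, a=10
d=1 and a=2a₀=10 at k=2, so the next step gives (m, d) = (5, 2) again — its k=1 value — and the period has length 2.

[5; 5, 10]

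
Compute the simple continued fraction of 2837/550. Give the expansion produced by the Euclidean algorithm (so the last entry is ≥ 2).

2837 = 5*550 + 87
550 = 6*87 + 28
87 = 3*28 + 3
28 = 9*3 + 1
3 = 3*1 + 0  (stop)
So 2837/550 = [5; 6, 3, 9, 3].

[5; 6, 3, 9, 3]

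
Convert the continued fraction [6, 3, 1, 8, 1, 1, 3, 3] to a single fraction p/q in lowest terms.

5362/857

Using pₖ = aₖpₖ₋₁ + pₖ₋₂ and qₖ = aₖqₖ₋₁ + qₖ₋₂:
  k=0: a=6, p=6, q=1
  k=1: a=3, p=19, q=3
  k=2: a=1, p=25, q=4
  k=3: a=8, p=219, q=35
  k=4: a=1, p=244, q=39
  k=5: a=1, p=463, q=74
  k=6: a=3, p=1633, q=261
  k=7: a=3, p=5362, q=857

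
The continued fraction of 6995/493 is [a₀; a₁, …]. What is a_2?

3

6995 = 14·493 + 93   →  a_0 = 14
493 = 5·93 + 28   →  a_1 = 5
93 = 3·28 + 9   →  a_2 = 3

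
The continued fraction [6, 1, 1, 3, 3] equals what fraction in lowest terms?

151/23

Using pₖ = aₖpₖ₋₁ + pₖ₋₂ and qₖ = aₖqₖ₋₁ + qₖ₋₂:
  k=0: a=6, p=6, q=1
  k=1: a=1, p=7, q=1
  k=2: a=1, p=13, q=2
  k=3: a=3, p=46, q=7
  k=4: a=3, p=151, q=23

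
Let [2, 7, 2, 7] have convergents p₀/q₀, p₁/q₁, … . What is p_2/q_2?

Using pₖ = aₖpₖ₋₁ + pₖ₋₂, qₖ = aₖqₖ₋₁ + qₖ₋₂ (with p₋₁=1, p₋₂=0, q₋₁=0, q₋₂=1):
  k=0: a=2, p=2, q=1
  k=1: a=7, p=15, q=7
  k=2: a=2, p=32, q=15

32/15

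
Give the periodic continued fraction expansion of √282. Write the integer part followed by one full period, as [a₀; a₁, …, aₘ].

a₀ = ⌊√282⌋ = 16.
With m₀=0, d₀=1 and mₖ₊₁ = dₖaₖ − mₖ, dₖ₊₁ = (n − mₖ₊₁²)/dₖ, aₖ₊₁ = ⌊(a₀+mₖ₊₁)/dₖ₊₁⌋:
  k=1: m=16, d=26, a=1
  k=2: m=10, d=7, a=3
  k=3: m=11, d=23, a=1
  k=4: m=12, d=6, a=4
  k=5: m=12, d=23, a=1
  k=6: m=11, d=7, a=3
  k=7: m=10, d=26, a=1
  k=8: m=16, d=1, a=32
d=1 and a=2a₀=32 at k=8, so the next step gives (m, d) = (16, 26) again — its k=1 value — and the period has length 8.

[16; 1, 3, 1, 4, 1, 3, 1, 32]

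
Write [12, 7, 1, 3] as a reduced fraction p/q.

Fold from the inside: start with 3/1.
  1 + 1/3 = 4/3
  7 + 3/4 = 31/4
  12 + 4/31 = 376/31

376/31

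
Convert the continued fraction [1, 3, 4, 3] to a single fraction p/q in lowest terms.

55/42

Using pₖ = aₖpₖ₋₁ + pₖ₋₂ and qₖ = aₖqₖ₋₁ + qₖ₋₂:
  k=0: a=1, p=1, q=1
  k=1: a=3, p=4, q=3
  k=2: a=4, p=17, q=13
  k=3: a=3, p=55, q=42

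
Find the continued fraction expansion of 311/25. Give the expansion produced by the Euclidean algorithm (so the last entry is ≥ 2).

311 = 12*25 + 11
25 = 2*11 + 3
11 = 3*3 + 2
3 = 1*2 + 1
2 = 2*1 + 0  (stop)
So 311/25 = [12; 2, 3, 1, 2].

[12; 2, 3, 1, 2]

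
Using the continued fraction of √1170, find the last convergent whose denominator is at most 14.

171/5

√1170 = [34; 4, 1, 6, 1, 4, 68, …] (period length 6).
Convergents:
  p_0/q_0 = 34/1
  p_1/q_1 = 137/4
  p_2/q_2 = 171/5
  p_3/q_3 = 1163/34
q_2 = 5 ≤ 14 < 34 = q_3, so the answer is 171/5.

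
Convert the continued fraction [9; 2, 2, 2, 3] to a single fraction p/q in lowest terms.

386/41

Using pₖ = aₖpₖ₋₁ + pₖ₋₂ and qₖ = aₖqₖ₋₁ + qₖ₋₂:
  k=0: a=9, p=9, q=1
  k=1: a=2, p=19, q=2
  k=2: a=2, p=47, q=5
  k=3: a=2, p=113, q=12
  k=4: a=3, p=386, q=41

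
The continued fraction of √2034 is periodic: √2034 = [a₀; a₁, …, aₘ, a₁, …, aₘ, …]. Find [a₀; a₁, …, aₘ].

a₀ = ⌊√2034⌋ = 45.
With m₀=0, d₀=1 and mₖ₊₁ = dₖaₖ − mₖ, dₖ₊₁ = (n − mₖ₊₁²)/dₖ, aₖ₊₁ = ⌊(a₀+mₖ₊₁)/dₖ₊₁⌋:
  k=1: m=45, d=9, a=10
  k=2: m=45, d=1, a=90
d=1 and a=2a₀=90 at k=2, so the next step gives (m, d) = (45, 9) again — its k=1 value — and the period has length 2.

[45; 10, 90]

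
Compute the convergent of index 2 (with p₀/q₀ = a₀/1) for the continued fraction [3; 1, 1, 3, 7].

Using pₖ = aₖpₖ₋₁ + pₖ₋₂, qₖ = aₖqₖ₋₁ + qₖ₋₂ (with p₋₁=1, p₋₂=0, q₋₁=0, q₋₂=1):
  k=0: a=3, p=3, q=1
  k=1: a=1, p=4, q=1
  k=2: a=1, p=7, q=2

7/2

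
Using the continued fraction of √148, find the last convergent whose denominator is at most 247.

√148 = [12; 6, 24, …] (period length 2).
Convergents:
  p_0/q_0 = 12/1
  p_1/q_1 = 73/6
  p_2/q_2 = 1764/145
  p_3/q_3 = 10657/876
q_2 = 145 ≤ 247 < 876 = q_3, so the answer is 1764/145.

1764/145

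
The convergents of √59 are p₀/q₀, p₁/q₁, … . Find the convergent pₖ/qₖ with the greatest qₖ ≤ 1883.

√59 = [7; 1, 2, 7, 2, 1, 14, …] (period length 6).
Convergents:
  p_0/q_0 = 7/1
  p_1/q_1 = 8/1
  p_2/q_2 = 23/3
  p_3/q_3 = 169/22
  p_4/q_4 = 361/47
  p_5/q_5 = 530/69
  p_6/q_6 = 7781/1013
  p_7/q_7 = 8311/1082
  p_8/q_8 = 24403/3177
q_7 = 1082 ≤ 1883 < 3177 = q_8, so the answer is 8311/1082.

8311/1082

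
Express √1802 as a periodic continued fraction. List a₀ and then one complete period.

[42; 2, 4, 2, 84]

a₀ = ⌊√1802⌋ = 42.
With m₀=0, d₀=1 and mₖ₊₁ = dₖaₖ − mₖ, dₖ₊₁ = (n − mₖ₊₁²)/dₖ, aₖ₊₁ = ⌊(a₀+mₖ₊₁)/dₖ₊₁⌋:
  k=1: m=42, d=38, a=2
  k=2: m=34, d=17, a=4
  k=3: m=34, d=38, a=2
  k=4: m=42, d=1, a=84
d=1 and a=2a₀=84 at k=4, so the next step gives (m, d) = (42, 38) again — its k=1 value — and the period has length 4.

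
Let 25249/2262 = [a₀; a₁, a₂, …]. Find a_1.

6

25249 = 11·2262 + 367   →  a_0 = 11
2262 = 6·367 + 60   →  a_1 = 6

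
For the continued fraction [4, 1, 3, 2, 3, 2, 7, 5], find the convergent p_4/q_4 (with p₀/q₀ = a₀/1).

148/31

Using pₖ = aₖpₖ₋₁ + pₖ₋₂, qₖ = aₖqₖ₋₁ + qₖ₋₂ (with p₋₁=1, p₋₂=0, q₋₁=0, q₋₂=1):
  k=0: a=4, p=4, q=1
  k=1: a=1, p=5, q=1
  k=2: a=3, p=19, q=4
  k=3: a=2, p=43, q=9
  k=4: a=3, p=148, q=31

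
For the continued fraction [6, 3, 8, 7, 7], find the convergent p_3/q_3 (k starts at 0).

1125/178

Using pₖ = aₖpₖ₋₁ + pₖ₋₂, qₖ = aₖqₖ₋₁ + qₖ₋₂ (with p₋₁=1, p₋₂=0, q₋₁=0, q₋₂=1):
  k=0: a=6, p=6, q=1
  k=1: a=3, p=19, q=3
  k=2: a=8, p=158, q=25
  k=3: a=7, p=1125, q=178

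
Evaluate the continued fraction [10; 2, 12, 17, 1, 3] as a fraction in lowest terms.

18686/1783

Fold from the inside: start with 3/1.
  1 + 1/3 = 4/3
  17 + 3/4 = 71/4
  12 + 4/71 = 856/71
  2 + 71/856 = 1783/856
  10 + 856/1783 = 18686/1783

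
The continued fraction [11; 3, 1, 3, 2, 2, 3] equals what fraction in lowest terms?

3188/283

Using pₖ = aₖpₖ₋₁ + pₖ₋₂ and qₖ = aₖqₖ₋₁ + qₖ₋₂:
  k=0: a=11, p=11, q=1
  k=1: a=3, p=34, q=3
  k=2: a=1, p=45, q=4
  k=3: a=3, p=169, q=15
  k=4: a=2, p=383, q=34
  k=5: a=2, p=935, q=83
  k=6: a=3, p=3188, q=283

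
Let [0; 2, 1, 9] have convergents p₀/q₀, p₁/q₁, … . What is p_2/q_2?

Using pₖ = aₖpₖ₋₁ + pₖ₋₂, qₖ = aₖqₖ₋₁ + qₖ₋₂ (with p₋₁=1, p₋₂=0, q₋₁=0, q₋₂=1):
  k=0: a=0, p=0, q=1
  k=1: a=2, p=1, q=2
  k=2: a=1, p=1, q=3

1/3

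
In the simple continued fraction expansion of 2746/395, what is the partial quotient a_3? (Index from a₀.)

2746 = 6·395 + 376   →  a_0 = 6
395 = 1·376 + 19   →  a_1 = 1
376 = 19·19 + 15   →  a_2 = 19
19 = 1·15 + 4   →  a_3 = 1

1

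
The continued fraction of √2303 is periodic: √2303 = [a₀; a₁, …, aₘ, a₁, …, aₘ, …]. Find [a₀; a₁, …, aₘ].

[47; 1, 94]

a₀ = ⌊√2303⌋ = 47.
With m₀=0, d₀=1 and mₖ₊₁ = dₖaₖ − mₖ, dₖ₊₁ = (n − mₖ₊₁²)/dₖ, aₖ₊₁ = ⌊(a₀+mₖ₊₁)/dₖ₊₁⌋:
  k=1: m=47, d=94, a=1
  k=2: m=47, d=1, a=94
d=1 and a=2a₀=94 at k=2, so the next step gives (m, d) = (47, 94) again — its k=1 value — and the period has length 2.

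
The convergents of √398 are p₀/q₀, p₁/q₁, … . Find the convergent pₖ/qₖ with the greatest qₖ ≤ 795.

√398 = [19; 1, 18, 1, 38, …] (period length 4).
Convergents:
  p_0/q_0 = 19/1
  p_1/q_1 = 20/1
  p_2/q_2 = 379/19
  p_3/q_3 = 399/20
  p_4/q_4 = 15541/779
  p_5/q_5 = 15940/799
q_4 = 779 ≤ 795 < 799 = q_5, so the answer is 15541/779.

15541/779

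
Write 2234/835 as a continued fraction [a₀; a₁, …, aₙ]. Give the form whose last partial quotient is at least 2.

2234 = 2·835 + 564
835 = 1·564 + 271
564 = 2·271 + 22
271 = 12·22 + 7
22 = 3·7 + 1
7 = 7·1 + 0  (stop)
So 2234/835 = [2; 1, 2, 12, 3, 7].

[2; 1, 2, 12, 3, 7]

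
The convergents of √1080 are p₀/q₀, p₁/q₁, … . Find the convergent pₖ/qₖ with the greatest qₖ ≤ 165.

√1080 = [32; 1, 6, 3, 6, 1, 64, …] (period length 6).
Convergents:
  p_0/q_0 = 32/1
  p_1/q_1 = 33/1
  p_2/q_2 = 230/7
  p_3/q_3 = 723/22
  p_4/q_4 = 4568/139
  p_5/q_5 = 5291/161
  p_6/q_6 = 343192/10443
q_5 = 161 ≤ 165 < 10443 = q_6, so the answer is 5291/161.

5291/161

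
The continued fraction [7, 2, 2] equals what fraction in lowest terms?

Using pₖ = aₖpₖ₋₁ + pₖ₋₂ and qₖ = aₖqₖ₋₁ + qₖ₋₂:
  k=0: a=7, p=7, q=1
  k=1: a=2, p=15, q=2
  k=2: a=2, p=37, q=5

37/5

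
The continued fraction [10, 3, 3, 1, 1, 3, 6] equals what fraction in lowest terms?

Fold from the inside: start with 6/1.
  3 + 1/6 = 19/6
  1 + 6/19 = 25/19
  1 + 19/25 = 44/25
  3 + 25/44 = 157/44
  3 + 44/157 = 515/157
  10 + 157/515 = 5307/515

5307/515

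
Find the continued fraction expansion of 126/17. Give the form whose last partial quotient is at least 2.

[7; 2, 2, 3]

126 = 7×17 + 7
17 = 2×7 + 3
7 = 2×3 + 1
3 = 3×1 + 0  (stop)
So 126/17 = [7; 2, 2, 3].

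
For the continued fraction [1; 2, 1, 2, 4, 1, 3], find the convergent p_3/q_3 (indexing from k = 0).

Using pₖ = aₖpₖ₋₁ + pₖ₋₂, qₖ = aₖqₖ₋₁ + qₖ₋₂ (with p₋₁=1, p₋₂=0, q₋₁=0, q₋₂=1):
  k=0: a=1, p=1, q=1
  k=1: a=2, p=3, q=2
  k=2: a=1, p=4, q=3
  k=3: a=2, p=11, q=8

11/8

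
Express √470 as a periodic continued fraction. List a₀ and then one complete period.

[21; 1, 2, 8, 2, 1, 42]

a₀ = ⌊√470⌋ = 21.
With m₀=0, d₀=1 and mₖ₊₁ = dₖaₖ − mₖ, dₖ₊₁ = (n − mₖ₊₁²)/dₖ, aₖ₊₁ = ⌊(a₀+mₖ₊₁)/dₖ₊₁⌋:
  k=1: m=21, d=29, a=1
  k=2: m=8, d=14, a=2
  k=3: m=20, d=5, a=8
  k=4: m=20, d=14, a=2
  k=5: m=8, d=29, a=1
  k=6: m=21, d=1, a=42
d=1 and a=2a₀=42 at k=6, so the next step gives (m, d) = (21, 29) again — its k=1 value — and the period has length 6.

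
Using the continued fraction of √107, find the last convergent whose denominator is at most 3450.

√107 = [10; 2, 1, 9, 1, 2, 20, …] (period length 6).
Convergents:
  p_0/q_0 = 10/1
  p_1/q_1 = 21/2
  p_2/q_2 = 31/3
  p_3/q_3 = 300/29
  p_4/q_4 = 331/32
  p_5/q_5 = 962/93
  p_6/q_6 = 19571/1892
  p_7/q_7 = 40104/3877
q_6 = 1892 ≤ 3450 < 3877 = q_7, so the answer is 19571/1892.

19571/1892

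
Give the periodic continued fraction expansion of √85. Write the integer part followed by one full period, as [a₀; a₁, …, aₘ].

[9; 4, 1, 1, 4, 18]

a₀ = ⌊√85⌋ = 9.
With m₀=0, d₀=1 and mₖ₊₁ = dₖaₖ − mₖ, dₖ₊₁ = (n − mₖ₊₁²)/dₖ, aₖ₊₁ = ⌊(a₀+mₖ₊₁)/dₖ₊₁⌋:
  k=1: m=9, d=4, a=4
  k=2: m=7, d=9, a=1
  k=3: m=2, d=9, a=1
  k=4: m=7, d=4, a=4
  k=5: m=9, d=1, a=18
d=1 and a=2a₀=18 at k=5, so the next step gives (m, d) = (9, 4) again — its k=1 value — and the period has length 5.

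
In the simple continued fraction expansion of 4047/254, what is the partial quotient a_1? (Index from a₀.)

4047 = 15·254 + 237   →  a_0 = 15
254 = 1·237 + 17   →  a_1 = 1

1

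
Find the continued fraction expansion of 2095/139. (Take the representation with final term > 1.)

2095 = 15×139 + 10
139 = 13×10 + 9
10 = 1×9 + 1
9 = 9×1 + 0  (stop)
So 2095/139 = [15; 13, 1, 9].

[15; 13, 1, 9]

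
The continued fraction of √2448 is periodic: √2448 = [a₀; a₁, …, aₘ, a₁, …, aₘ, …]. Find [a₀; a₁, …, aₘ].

[49; 2, 10, 2, 98]

a₀ = ⌊√2448⌋ = 49.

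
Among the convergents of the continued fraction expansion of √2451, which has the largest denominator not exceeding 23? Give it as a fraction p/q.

99/2

√2451 = [49; 1, 1, 32, 1, 1, 98, …] (period length 6).
Convergents:
  p_0/q_0 = 49/1
  p_1/q_1 = 50/1
  p_2/q_2 = 99/2
  p_3/q_3 = 3218/65
q_2 = 2 ≤ 23 < 65 = q_3, so the answer is 99/2.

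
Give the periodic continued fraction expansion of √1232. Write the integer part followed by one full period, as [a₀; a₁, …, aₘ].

a₀ = ⌊√1232⌋ = 35.
With m₀=0, d₀=1 and mₖ₊₁ = dₖaₖ − mₖ, dₖ₊₁ = (n − mₖ₊₁²)/dₖ, aₖ₊₁ = ⌊(a₀+mₖ₊₁)/dₖ₊₁⌋:
  k=1: m=35, d=7, a=10
  k=2: m=35, d=1, a=70
d=1 and a=2a₀=70 at k=2, so the next step gives (m, d) = (35, 7) again — its k=1 value — and the period has length 2.

[35; 10, 70]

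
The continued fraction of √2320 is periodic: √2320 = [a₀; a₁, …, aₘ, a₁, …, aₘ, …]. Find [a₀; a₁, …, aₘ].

[48; 6, 96]

a₀ = ⌊√2320⌋ = 48.
With m₀=0, d₀=1 and mₖ₊₁ = dₖaₖ − mₖ, dₖ₊₁ = (n − mₖ₊₁²)/dₖ, aₖ₊₁ = ⌊(a₀+mₖ₊₁)/dₖ₊₁⌋:
  k=1: m=48, d=16, a=6
  k=2: m=48, d=1, a=96
d=1 and a=2a₀=96 at k=2, so the next step gives (m, d) = (48, 16) again — its k=1 value — and the period has length 2.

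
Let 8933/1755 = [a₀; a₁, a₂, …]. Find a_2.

9

8933 = 5·1755 + 158   →  a_0 = 5
1755 = 11·158 + 17   →  a_1 = 11
158 = 9·17 + 5   →  a_2 = 9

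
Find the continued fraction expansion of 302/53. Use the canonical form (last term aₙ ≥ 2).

302 = 5×53 + 37
53 = 1×37 + 16
37 = 2×16 + 5
16 = 3×5 + 1
5 = 5×1 + 0  (stop)
So 302/53 = [5; 1, 2, 3, 5].

[5; 1, 2, 3, 5]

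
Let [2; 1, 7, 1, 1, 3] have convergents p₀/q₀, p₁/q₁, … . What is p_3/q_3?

26/9

Using pₖ = aₖpₖ₋₁ + pₖ₋₂, qₖ = aₖqₖ₋₁ + qₖ₋₂ (with p₋₁=1, p₋₂=0, q₋₁=0, q₋₂=1):
  k=0: a=2, p=2, q=1
  k=1: a=1, p=3, q=1
  k=2: a=7, p=23, q=8
  k=3: a=1, p=26, q=9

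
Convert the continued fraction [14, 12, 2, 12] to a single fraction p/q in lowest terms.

Using pₖ = aₖpₖ₋₁ + pₖ₋₂ and qₖ = aₖqₖ₋₁ + qₖ₋₂:
  k=0: a=14, p=14, q=1
  k=1: a=12, p=169, q=12
  k=2: a=2, p=352, q=25
  k=3: a=12, p=4393, q=312

4393/312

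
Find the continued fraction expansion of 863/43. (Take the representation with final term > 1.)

863 = 20×43 + 3
43 = 14×3 + 1
3 = 3×1 + 0  (stop)
So 863/43 = [20; 14, 3].

[20; 14, 3]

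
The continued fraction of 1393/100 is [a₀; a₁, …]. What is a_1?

1393 = 13·100 + 93   →  a_0 = 13
100 = 1·93 + 7   →  a_1 = 1

1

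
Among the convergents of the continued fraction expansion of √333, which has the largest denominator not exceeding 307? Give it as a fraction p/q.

√333 = [18; 4, 36, …] (period length 2).
Convergents:
  p_0/q_0 = 18/1
  p_1/q_1 = 73/4
  p_2/q_2 = 2646/145
  p_3/q_3 = 10657/584
q_2 = 145 ≤ 307 < 584 = q_3, so the answer is 2646/145.

2646/145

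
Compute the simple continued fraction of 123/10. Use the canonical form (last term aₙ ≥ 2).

[12; 3, 3]

123 = 12×10 + 3
10 = 3×3 + 1
3 = 3×1 + 0  (stop)
So 123/10 = [12; 3, 3].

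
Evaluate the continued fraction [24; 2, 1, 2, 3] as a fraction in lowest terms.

658/27

Using pₖ = aₖpₖ₋₁ + pₖ₋₂ and qₖ = aₖqₖ₋₁ + qₖ₋₂:
  k=0: a=24, p=24, q=1
  k=1: a=2, p=49, q=2
  k=2: a=1, p=73, q=3
  k=3: a=2, p=195, q=8
  k=4: a=3, p=658, q=27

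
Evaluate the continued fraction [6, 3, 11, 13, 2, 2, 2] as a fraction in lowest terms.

34843/5510

Fold from the inside: start with 2/1.
  2 + 1/2 = 5/2
  2 + 2/5 = 12/5
  13 + 5/12 = 161/12
  11 + 12/161 = 1783/161
  3 + 161/1783 = 5510/1783
  6 + 1783/5510 = 34843/5510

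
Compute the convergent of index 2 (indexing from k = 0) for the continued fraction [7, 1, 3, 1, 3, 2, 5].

Using pₖ = aₖpₖ₋₁ + pₖ₋₂, qₖ = aₖqₖ₋₁ + qₖ₋₂ (with p₋₁=1, p₋₂=0, q₋₁=0, q₋₂=1):
  k=0: a=7, p=7, q=1
  k=1: a=1, p=8, q=1
  k=2: a=3, p=31, q=4

31/4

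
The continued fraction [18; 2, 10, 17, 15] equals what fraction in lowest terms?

Fold from the inside: start with 15/1.
  17 + 1/15 = 256/15
  10 + 15/256 = 2575/256
  2 + 256/2575 = 5406/2575
  18 + 2575/5406 = 99883/5406

99883/5406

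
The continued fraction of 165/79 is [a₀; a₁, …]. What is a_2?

165 = 2·79 + 7   →  a_0 = 2
79 = 11·7 + 2   →  a_1 = 11
7 = 3·2 + 1   →  a_2 = 3

3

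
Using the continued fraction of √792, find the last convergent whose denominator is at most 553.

√792 = [28; 7, 56, …] (period length 2).
Convergents:
  p_0/q_0 = 28/1
  p_1/q_1 = 197/7
  p_2/q_2 = 11060/393
  p_3/q_3 = 77617/2758
q_2 = 393 ≤ 553 < 2758 = q_3, so the answer is 11060/393.

11060/393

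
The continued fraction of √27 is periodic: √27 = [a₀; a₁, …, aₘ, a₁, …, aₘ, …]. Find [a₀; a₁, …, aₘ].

[5; 5, 10]

a₀ = ⌊√27⌋ = 5.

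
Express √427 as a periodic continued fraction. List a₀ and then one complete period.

[20; 1, 1, 1, 40]

a₀ = ⌊√427⌋ = 20.
With m₀=0, d₀=1 and mₖ₊₁ = dₖaₖ − mₖ, dₖ₊₁ = (n − mₖ₊₁²)/dₖ, aₖ₊₁ = ⌊(a₀+mₖ₊₁)/dₖ₊₁⌋:
  k=1: m=20, d=27, a=1
  k=2: m=7, d=14, a=1
  k=3: m=7, d=27, a=1
  k=4: m=20, d=1, a=40
d=1 and a=2a₀=40 at k=4, so the next step gives (m, d) = (20, 27) again — its k=1 value — and the period has length 4.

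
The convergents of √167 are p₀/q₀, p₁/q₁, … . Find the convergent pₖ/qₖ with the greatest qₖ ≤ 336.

4187/324

√167 = [12; 1, 11, 1, 24, …] (period length 4).
Convergents:
  p_0/q_0 = 12/1
  p_1/q_1 = 13/1
  p_2/q_2 = 155/12
  p_3/q_3 = 168/13
  p_4/q_4 = 4187/324
  p_5/q_5 = 4355/337
q_4 = 324 ≤ 336 < 337 = q_5, so the answer is 4187/324.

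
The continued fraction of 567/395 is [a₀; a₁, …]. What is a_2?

3

567 = 1·395 + 172   →  a_0 = 1
395 = 2·172 + 51   →  a_1 = 2
172 = 3·51 + 19   →  a_2 = 3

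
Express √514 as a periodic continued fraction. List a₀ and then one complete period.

[22; 1, 2, 22, 2, 1, 44]

a₀ = ⌊√514⌋ = 22.
With m₀=0, d₀=1 and mₖ₊₁ = dₖaₖ − mₖ, dₖ₊₁ = (n − mₖ₊₁²)/dₖ, aₖ₊₁ = ⌊(a₀+mₖ₊₁)/dₖ₊₁⌋:
  k=1: m=22, d=30, a=1
  k=2: m=8, d=15, a=2
  k=3: m=22, d=2, a=22
  k=4: m=22, d=15, a=2
  k=5: m=8, d=30, a=1
  k=6: m=22, d=1, a=44
d=1 and a=2a₀=44 at k=6, so the next step gives (m, d) = (22, 30) again — its k=1 value — and the period has length 6.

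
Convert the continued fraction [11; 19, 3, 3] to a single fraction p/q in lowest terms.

2133/193

Fold from the inside: start with 3/1.
  3 + 1/3 = 10/3
  19 + 3/10 = 193/10
  11 + 10/193 = 2133/193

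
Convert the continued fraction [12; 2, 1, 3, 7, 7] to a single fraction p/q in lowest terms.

7059/571

Fold from the inside: start with 7/1.
  7 + 1/7 = 50/7
  3 + 7/50 = 157/50
  1 + 50/157 = 207/157
  2 + 157/207 = 571/207
  12 + 207/571 = 7059/571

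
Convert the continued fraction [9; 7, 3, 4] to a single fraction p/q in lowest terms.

868/95

Fold from the inside: start with 4/1.
  3 + 1/4 = 13/4
  7 + 4/13 = 95/13
  9 + 13/95 = 868/95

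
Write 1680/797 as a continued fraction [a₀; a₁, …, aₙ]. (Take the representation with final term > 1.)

[2; 9, 3, 1, 2, 1, 5]

1680 = 2*797 + 86
797 = 9*86 + 23
86 = 3*23 + 17
23 = 1*17 + 6
17 = 2*6 + 5
6 = 1*5 + 1
5 = 5*1 + 0  (stop)
So 1680/797 = [2; 9, 3, 1, 2, 1, 5].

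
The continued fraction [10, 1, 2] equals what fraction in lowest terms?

Fold from the inside: start with 2/1.
  1 + 1/2 = 3/2
  10 + 2/3 = 32/3

32/3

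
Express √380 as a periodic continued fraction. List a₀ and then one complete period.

a₀ = ⌊√380⌋ = 19.

[19; 2, 38]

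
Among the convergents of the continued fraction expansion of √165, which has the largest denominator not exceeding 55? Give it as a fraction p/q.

√165 = [12; 1, 5, 2, 5, 1, 24, …] (period length 6).
Convergents:
  p_0/q_0 = 12/1
  p_1/q_1 = 13/1
  p_2/q_2 = 77/6
  p_3/q_3 = 167/13
  p_4/q_4 = 912/71
q_3 = 13 ≤ 55 < 71 = q_4, so the answer is 167/13.

167/13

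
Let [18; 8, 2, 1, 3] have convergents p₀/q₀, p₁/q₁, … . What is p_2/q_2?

308/17

Using pₖ = aₖpₖ₋₁ + pₖ₋₂, qₖ = aₖqₖ₋₁ + qₖ₋₂ (with p₋₁=1, p₋₂=0, q₋₁=0, q₋₂=1):
  k=0: a=18, p=18, q=1
  k=1: a=8, p=145, q=8
  k=2: a=2, p=308, q=17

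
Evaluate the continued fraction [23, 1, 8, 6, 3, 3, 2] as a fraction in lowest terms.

31727/1328

Fold from the inside: start with 2/1.
  3 + 1/2 = 7/2
  3 + 2/7 = 23/7
  6 + 7/23 = 145/23
  8 + 23/145 = 1183/145
  1 + 145/1183 = 1328/1183
  23 + 1183/1328 = 31727/1328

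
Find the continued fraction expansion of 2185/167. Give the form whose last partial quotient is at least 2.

2185 = 13×167 + 14
167 = 11×14 + 13
14 = 1×13 + 1
13 = 13×1 + 0  (stop)
So 2185/167 = [13; 11, 1, 13].

[13; 11, 1, 13]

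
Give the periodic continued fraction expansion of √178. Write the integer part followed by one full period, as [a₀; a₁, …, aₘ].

a₀ = ⌊√178⌋ = 13.
With m₀=0, d₀=1 and mₖ₊₁ = dₖaₖ − mₖ, dₖ₊₁ = (n − mₖ₊₁²)/dₖ, aₖ₊₁ = ⌊(a₀+mₖ₊₁)/dₖ₊₁⌋:
  k=1: m=13, d=9, a=2
  k=2: m=5, d=17, a=1
  k=3: m=12, d=2, a=12
  k=4: m=12, d=17, a=1
  k=5: m=5, d=9, a=2
  k=6: m=13, d=1, a=26
d=1 and a=2a₀=26 at k=6, so the next step gives (m, d) = (13, 9) again — its k=1 value — and the period has length 6.

[13; 2, 1, 12, 1, 2, 26]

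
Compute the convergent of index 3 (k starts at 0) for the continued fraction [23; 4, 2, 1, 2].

Using pₖ = aₖpₖ₋₁ + pₖ₋₂, qₖ = aₖqₖ₋₁ + qₖ₋₂ (with p₋₁=1, p₋₂=0, q₋₁=0, q₋₂=1):
  k=0: a=23, p=23, q=1
  k=1: a=4, p=93, q=4
  k=2: a=2, p=209, q=9
  k=3: a=1, p=302, q=13

302/13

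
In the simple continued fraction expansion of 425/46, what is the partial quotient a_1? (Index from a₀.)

4

425 = 9·46 + 11   →  a_0 = 9
46 = 4·11 + 2   →  a_1 = 4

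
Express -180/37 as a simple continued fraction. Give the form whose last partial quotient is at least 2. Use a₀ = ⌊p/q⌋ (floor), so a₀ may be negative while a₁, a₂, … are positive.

-180 = -5*37 + 5
37 = 7*5 + 2
5 = 2*2 + 1
2 = 2*1 + 0  (stop)
So -180/37 = [-5; 7, 2, 2].

[-5; 7, 2, 2]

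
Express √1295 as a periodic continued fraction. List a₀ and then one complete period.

a₀ = ⌊√1295⌋ = 35.
With m₀=0, d₀=1 and mₖ₊₁ = dₖaₖ − mₖ, dₖ₊₁ = (n − mₖ₊₁²)/dₖ, aₖ₊₁ = ⌊(a₀+mₖ₊₁)/dₖ₊₁⌋:
  k=1: m=35, d=70, a=1
  k=2: m=35, d=1, a=70
d=1 and a=2a₀=70 at k=2, so the next step gives (m, d) = (35, 70) again — its k=1 value — and the period has length 2.

[35; 1, 70]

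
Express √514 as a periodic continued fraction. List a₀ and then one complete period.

a₀ = ⌊√514⌋ = 22.

[22; 1, 2, 22, 2, 1, 44]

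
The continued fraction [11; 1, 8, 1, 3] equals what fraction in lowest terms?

464/39

Using pₖ = aₖpₖ₋₁ + pₖ₋₂ and qₖ = aₖqₖ₋₁ + qₖ₋₂:
  k=0: a=11, p=11, q=1
  k=1: a=1, p=12, q=1
  k=2: a=8, p=107, q=9
  k=3: a=1, p=119, q=10
  k=4: a=3, p=464, q=39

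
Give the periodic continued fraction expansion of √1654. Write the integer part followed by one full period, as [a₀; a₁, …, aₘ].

a₀ = ⌊√1654⌋ = 40.
With m₀=0, d₀=1 and mₖ₊₁ = dₖaₖ − mₖ, dₖ₊₁ = (n − mₖ₊₁²)/dₖ, aₖ₊₁ = ⌊(a₀+mₖ₊₁)/dₖ₊₁⌋:
  k=1: m=40, d=54, a=1
  k=2: m=14, d=27, a=2
  k=3: m=40, d=2, a=40
  k=4: m=40, d=27, a=2
  k=5: m=14, d=54, a=1
  k=6: m=40, d=1, a=80
d=1 and a=2a₀=80 at k=6, so the next step gives (m, d) = (40, 54) again — its k=1 value — and the period has length 6.

[40; 1, 2, 40, 2, 1, 80]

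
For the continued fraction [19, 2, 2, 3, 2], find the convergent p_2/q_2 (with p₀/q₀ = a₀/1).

97/5

Using pₖ = aₖpₖ₋₁ + pₖ₋₂, qₖ = aₖqₖ₋₁ + qₖ₋₂ (with p₋₁=1, p₋₂=0, q₋₁=0, q₋₂=1):
  k=0: a=19, p=19, q=1
  k=1: a=2, p=39, q=2
  k=2: a=2, p=97, q=5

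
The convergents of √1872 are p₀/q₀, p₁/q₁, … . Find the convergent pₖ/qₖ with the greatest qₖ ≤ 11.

√1872 = [43; 3, 1, 3, 86, …] (period length 4).
Convergents:
  p_0/q_0 = 43/1
  p_1/q_1 = 130/3
  p_2/q_2 = 173/4
  p_3/q_3 = 649/15
q_2 = 4 ≤ 11 < 15 = q_3, so the answer is 173/4.

173/4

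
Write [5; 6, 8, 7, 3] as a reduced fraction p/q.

Using pₖ = aₖpₖ₋₁ + pₖ₋₂ and qₖ = aₖqₖ₋₁ + qₖ₋₂:
  k=0: a=5, p=5, q=1
  k=1: a=6, p=31, q=6
  k=2: a=8, p=253, q=49
  k=3: a=7, p=1802, q=349
  k=4: a=3, p=5659, q=1096

5659/1096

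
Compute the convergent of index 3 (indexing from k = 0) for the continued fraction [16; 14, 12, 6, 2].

Using pₖ = aₖpₖ₋₁ + pₖ₋₂, qₖ = aₖqₖ₋₁ + qₖ₋₂ (with p₋₁=1, p₋₂=0, q₋₁=0, q₋₂=1):
  k=0: a=16, p=16, q=1
  k=1: a=14, p=225, q=14
  k=2: a=12, p=2716, q=169
  k=3: a=6, p=16521, q=1028

16521/1028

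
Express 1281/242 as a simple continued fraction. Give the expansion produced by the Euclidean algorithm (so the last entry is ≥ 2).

[5; 3, 2, 2, 4, 3]

1281 = 5·242 + 71
242 = 3·71 + 29
71 = 2·29 + 13
29 = 2·13 + 3
13 = 4·3 + 1
3 = 3·1 + 0  (stop)
So 1281/242 = [5; 3, 2, 2, 4, 3].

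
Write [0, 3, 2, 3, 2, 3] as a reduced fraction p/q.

55/189

Using pₖ = aₖpₖ₋₁ + pₖ₋₂ and qₖ = aₖqₖ₋₁ + qₖ₋₂:
  k=0: a=0, p=0, q=1
  k=1: a=3, p=1, q=3
  k=2: a=2, p=2, q=7
  k=3: a=3, p=7, q=24
  k=4: a=2, p=16, q=55
  k=5: a=3, p=55, q=189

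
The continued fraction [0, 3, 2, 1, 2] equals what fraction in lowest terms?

8/27

Fold from the inside: start with 2/1.
  1 + 1/2 = 3/2
  2 + 2/3 = 8/3
  3 + 3/8 = 27/8
  0 + 8/27 = 8/27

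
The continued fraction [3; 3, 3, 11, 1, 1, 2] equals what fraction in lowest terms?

1964/595

Using pₖ = aₖpₖ₋₁ + pₖ₋₂ and qₖ = aₖqₖ₋₁ + qₖ₋₂:
  k=0: a=3, p=3, q=1
  k=1: a=3, p=10, q=3
  k=2: a=3, p=33, q=10
  k=3: a=11, p=373, q=113
  k=4: a=1, p=406, q=123
  k=5: a=1, p=779, q=236
  k=6: a=2, p=1964, q=595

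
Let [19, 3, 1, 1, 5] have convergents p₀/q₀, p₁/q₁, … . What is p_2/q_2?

77/4

Using pₖ = aₖpₖ₋₁ + pₖ₋₂, qₖ = aₖqₖ₋₁ + qₖ₋₂ (with p₋₁=1, p₋₂=0, q₋₁=0, q₋₂=1):
  k=0: a=19, p=19, q=1
  k=1: a=3, p=58, q=3
  k=2: a=1, p=77, q=4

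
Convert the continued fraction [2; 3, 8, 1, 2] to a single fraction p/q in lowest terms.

Fold from the inside: start with 2/1.
  1 + 1/2 = 3/2
  8 + 2/3 = 26/3
  3 + 3/26 = 81/26
  2 + 26/81 = 188/81

188/81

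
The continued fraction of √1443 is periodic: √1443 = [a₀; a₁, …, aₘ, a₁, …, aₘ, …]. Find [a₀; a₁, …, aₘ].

a₀ = ⌊√1443⌋ = 37.
With m₀=0, d₀=1 and mₖ₊₁ = dₖaₖ − mₖ, dₖ₊₁ = (n − mₖ₊₁²)/dₖ, aₖ₊₁ = ⌊(a₀+mₖ₊₁)/dₖ₊₁⌋:
  k=1: m=37, d=74, a=1
  k=2: m=37, d=1, a=74
d=1 and a=2a₀=74 at k=2, so the next step gives (m, d) = (37, 74) again — its k=1 value — and the period has length 2.

[37; 1, 74]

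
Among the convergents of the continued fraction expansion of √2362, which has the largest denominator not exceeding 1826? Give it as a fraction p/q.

70908/1459

√2362 = [48; 1, 1, 1, 1, 96, …] (period length 5).
Convergents:
  p_0/q_0 = 48/1
  p_1/q_1 = 49/1
  p_2/q_2 = 97/2
  p_3/q_3 = 146/3
  p_4/q_4 = 243/5
  p_5/q_5 = 23474/483
  p_6/q_6 = 23717/488
  p_7/q_7 = 47191/971
  p_8/q_8 = 70908/1459
  p_9/q_9 = 118099/2430
q_8 = 1459 ≤ 1826 < 2430 = q_9, so the answer is 70908/1459.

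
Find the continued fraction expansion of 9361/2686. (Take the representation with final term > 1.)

[3; 2, 16, 3, 2, 11]

9361 = 3*2686 + 1303
2686 = 2*1303 + 80
1303 = 16*80 + 23
80 = 3*23 + 11
23 = 2*11 + 1
11 = 11*1 + 0  (stop)
So 9361/2686 = [3; 2, 16, 3, 2, 11].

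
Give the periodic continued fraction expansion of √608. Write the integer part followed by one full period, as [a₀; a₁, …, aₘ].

a₀ = ⌊√608⌋ = 24.
With m₀=0, d₀=1 and mₖ₊₁ = dₖaₖ − mₖ, dₖ₊₁ = (n − mₖ₊₁²)/dₖ, aₖ₊₁ = ⌊(a₀+mₖ₊₁)/dₖ₊₁⌋:
  k=1: m=24, d=32, a=1
  k=2: m=8, d=17, a=1
  k=3: m=9, d=31, a=1
  k=4: m=22, d=4, a=11
  k=5: m=22, d=31, a=1
  k=6: m=9, d=17, a=1
  k=7: m=8, d=32, a=1
  k=8: m=24, d=1, a=48
d=1 and a=2a₀=48 at k=8, so the next step gives (m, d) = (24, 32) again — its k=1 value — and the period has length 8.

[24; 1, 1, 1, 11, 1, 1, 1, 48]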